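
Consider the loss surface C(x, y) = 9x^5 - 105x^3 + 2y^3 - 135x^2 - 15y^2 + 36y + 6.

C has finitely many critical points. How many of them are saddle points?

C separates as a function of x plus a function of y, so ∇C=0 decouples.
∂C/∂x = 45x(x - 3)(x + 1)(x + 2) = 0 at x ∈ {-2, -1, 0, 3}; ∂C/∂y = 6(y - 3)(y - 2) = 0 at y ∈ {2, 3}.
The Hessian is diagonal: diag(C_xx, C_yy). Second derivatives: C_xx(-2)=-450, C_xx(-1)=180, C_xx(0)=-270, C_xx(3)=2700; C_yy(2)=-6, C_yy(3)=6.
Saddle points occur where the two diagonal entries have opposite signs: (-2, 3), (-1, 2), (0, 3), (3, 2). Count: 4.

4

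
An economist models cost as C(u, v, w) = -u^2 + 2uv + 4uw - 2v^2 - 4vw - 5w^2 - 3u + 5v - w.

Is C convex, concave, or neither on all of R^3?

concave

C is quadratic, so its Hessian is the constant matrix H = [[-2, 2, 4], [2, -4, -4], [4, -4, -10]].
Leading principal minors: -2, 4, -8.
Signs alternate −, +, − ⇒ H ≺ 0 ⇒ concave.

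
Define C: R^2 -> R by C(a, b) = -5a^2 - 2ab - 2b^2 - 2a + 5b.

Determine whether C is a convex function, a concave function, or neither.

concave

C is quadratic, so its Hessian is the constant matrix H = [[-10, -2], [-2, -4]].
det(H) = 36, tr(H) = -14.
det(H) > 0 and tr(H) < 0, so H is negative definite everywhere: concave.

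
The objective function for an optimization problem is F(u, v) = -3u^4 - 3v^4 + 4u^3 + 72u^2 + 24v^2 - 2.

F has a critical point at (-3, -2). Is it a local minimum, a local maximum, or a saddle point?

The mixed partial ∂²F/∂u∂v is 0, so the Hessian at any point is diag(F_uu, F_vv) = diag(12(-3u^2 + 2u + 12), 12(-3v^2 + 4)).
At (-3, -2): H = diag(-252, -96).
Both eigenvalues are negative, so H is negative definite: a local maximum.

local maximum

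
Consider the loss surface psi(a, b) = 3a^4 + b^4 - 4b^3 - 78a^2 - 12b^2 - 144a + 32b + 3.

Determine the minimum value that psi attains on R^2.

psi(a,b) separates as P(a) + Q(b) + 3, so its minimum is min P + min Q + 3.
P'(a) = 12(a - 4)(a + 1)(a + 3) vanishes at a ∈ {-3, -1, 4}; Q'(b) = 4(b - 4)(b - 1)(b + 2) vanishes at b ∈ {-2, 1, 4}.
Local minima of P (where P''>0): P(-3)=-27, P(4)=-1056. Local minima of Q: Q(-2)=-64, Q(4)=-64.
So the global minimum of psi is P(4) + Q(-2) + 3 = -1056 − 64 + 3 = -1117, attained at (4, -2).

-1117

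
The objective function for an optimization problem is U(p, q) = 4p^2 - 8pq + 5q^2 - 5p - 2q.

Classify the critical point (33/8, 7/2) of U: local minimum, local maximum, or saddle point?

The Hessian of U is constant: H = [[8, -8], [-8, 10]].
det(H) = 8·10 − (-8)² = 16.
det(H) > 0 and tr(H) = 18 > 0, so H is positive definite and the point is a local minimum.

local minimum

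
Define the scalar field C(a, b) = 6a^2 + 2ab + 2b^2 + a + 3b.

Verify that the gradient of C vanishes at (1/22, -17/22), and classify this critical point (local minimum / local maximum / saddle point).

local minimum

∇C = (12a + 2b + 1, 2a + 4b + 3); substituting (1/22, -17/22) gives ∇C = (0, 0), so (1/22, -17/22) is indeed a critical point.
The Hessian of C is constant: H = [[12, 2], [2, 4]].
det(H) = 12·4 − 2² = 44.
det(H) > 0 and tr(H) = 16 > 0, so H is positive definite and the point is a local minimum.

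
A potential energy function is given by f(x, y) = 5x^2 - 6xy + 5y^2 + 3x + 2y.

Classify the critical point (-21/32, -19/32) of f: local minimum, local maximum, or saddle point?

The Hessian of f is constant: H = [[10, -6], [-6, 10]].
det(H) = 10·10 − (-6)² = 64.
det(H) > 0 and tr(H) = 20 > 0, so H is positive definite and the point is a local minimum.

local minimum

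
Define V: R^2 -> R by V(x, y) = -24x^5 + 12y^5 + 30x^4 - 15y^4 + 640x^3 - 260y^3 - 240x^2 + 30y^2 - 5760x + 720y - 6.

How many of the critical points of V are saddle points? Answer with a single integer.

V separates as a function of x plus a function of y, so ∇V=0 decouples.
∂V/∂x = -120(x - 4)(x - 2)(x + 2)(x + 3) = 0 at x ∈ {-3, -2, 2, 4}; ∂V/∂y = 60(y - 4)(y - 1)(y + 1)(y + 3) = 0 at y ∈ {-3, -1, 1, 4}.
The Hessian is diagonal: diag(V_xx, V_yy). Second derivatives: V_xx(-3)=4200, V_xx(-2)=-2880, V_xx(2)=4800, V_xx(4)=-10080; V_yy(-3)=-3360, V_yy(-1)=1200, V_yy(1)=-1440, V_yy(4)=6300.
Saddle points occur where the two diagonal entries have opposite signs: (-3, -3), (-3, 1), (-2, -1), (-2, 4), (2, -3), (2, 1), (4, -1), (4, 4). Count: 8.

8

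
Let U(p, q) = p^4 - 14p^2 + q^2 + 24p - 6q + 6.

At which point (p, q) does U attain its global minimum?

(-3, 3)

U(p,q) separates as A(p) + B(q) + 6, so its minimum is min A + min B + 6.
A'(p) = 4(p - 2)(p - 1)(p + 3) vanishes at p ∈ {-3, 1, 2}; B'(q) = 2q - 6 vanishes at q ∈ {3}.
Local minima of A (where A''>0): A(-3)=-117, A(2)=8. Local minima of B: B(3)=-9.
So the global minimum of U is A(-3) + B(3) + 6 = -117 − 9 + 6 = -120, attained at (-3, 3).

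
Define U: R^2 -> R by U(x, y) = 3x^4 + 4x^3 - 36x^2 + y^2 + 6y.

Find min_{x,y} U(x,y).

-198

U(x,y) separates as P(x) + Q(y), so its minimum is min P + min Q.
P'(x) = 12x(x - 2)(x + 3) vanishes at x ∈ {-3, 0, 2}; Q'(y) = 2y + 6 vanishes at y ∈ {-3}.
Local minima of P (where P''>0): P(-3)=-189, P(2)=-64. Local minima of Q: Q(-3)=-9.
So the global minimum of U is P(-3) + Q(-3) = -189 − 9 = -198, attained at (-3, -3).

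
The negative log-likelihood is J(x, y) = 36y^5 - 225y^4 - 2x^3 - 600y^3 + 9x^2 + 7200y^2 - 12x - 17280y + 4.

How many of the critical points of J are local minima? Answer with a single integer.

2

J separates as a function of x plus a function of y, so ∇J=0 decouples.
∂J/∂x = -6(x - 2)(x - 1) = 0 at x ∈ {1, 2}; ∂J/∂y = 180(y - 4)(y - 3)(y - 2)(y + 4) = 0 at y ∈ {-4, 2, 3, 4}.
The Hessian is diagonal: diag(J_xx, J_yy). Second derivatives: J_xx(1)=6, J_xx(2)=-6; J_yy(-4)=-60480, J_yy(2)=2160, J_yy(3)=-1260, J_yy(4)=2880.
Local minima occur where both diagonal entries positive: (1, 2), (1, 4). Count: 2.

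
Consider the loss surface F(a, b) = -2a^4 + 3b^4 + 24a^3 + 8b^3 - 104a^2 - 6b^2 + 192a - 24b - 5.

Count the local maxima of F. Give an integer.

2

F separates as a function of a plus a function of b, so ∇F=0 decouples.
∂F/∂a = -8(a - 4)(a - 3)(a - 2) = 0 at a ∈ {2, 3, 4}; ∂F/∂b = 12(b - 1)(b + 1)(b + 2) = 0 at b ∈ {-2, -1, 1}.
The Hessian is diagonal: diag(F_aa, F_bb). Second derivatives: F_aa(2)=-16, F_aa(3)=8, F_aa(4)=-16; F_bb(-2)=36, F_bb(-1)=-24, F_bb(1)=72.
Local maxima occur where both diagonal entries negative: (2, -1), (4, -1). Count: 2.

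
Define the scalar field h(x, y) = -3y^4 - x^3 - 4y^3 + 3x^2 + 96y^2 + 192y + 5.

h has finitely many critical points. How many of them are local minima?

1

h separates as a function of x plus a function of y, so ∇h=0 decouples.
∂h/∂x = -3x(x - 2) = 0 at x ∈ {0, 2}; ∂h/∂y = -12(y - 4)(y + 1)(y + 4) = 0 at y ∈ {-4, -1, 4}.
The Hessian is diagonal: diag(h_xx, h_yy). Second derivatives: h_xx(0)=6, h_xx(2)=-6; h_yy(-4)=-288, h_yy(-1)=180, h_yy(4)=-480.
Local minima occur where both diagonal entries positive: (0, -1). Count: 1.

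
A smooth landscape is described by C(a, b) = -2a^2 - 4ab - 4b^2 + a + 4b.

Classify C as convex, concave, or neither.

concave

C is quadratic, so its Hessian is the constant matrix H = [[-4, -4], [-4, -8]].
det(H) = 16, tr(H) = -12.
det(H) > 0 and tr(H) < 0, so H is negative definite everywhere: concave.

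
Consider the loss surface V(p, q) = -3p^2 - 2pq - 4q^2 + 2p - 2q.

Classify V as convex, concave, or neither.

V is quadratic, so its Hessian is the constant matrix H = [[-6, -2], [-2, -8]].
det(H) = 44, tr(H) = -14.
det(H) > 0 and tr(H) < 0, so H is negative definite everywhere: concave.

concave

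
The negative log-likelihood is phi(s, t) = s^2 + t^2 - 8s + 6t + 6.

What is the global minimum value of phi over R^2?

phi(s,t) separates as P(s) + Q(t) + 6, so its minimum is min P + min Q + 6.
P'(s) = 2s - 8 vanishes at s ∈ {4}; Q'(t) = 2(t + 3) vanishes at t ∈ {-3}.
Local minima of P (where P''>0): P(4)=-16. Local minima of Q: Q(-3)=-9.
So the global minimum of phi is P(4) + Q(-3) + 6 = -16 − 9 + 6 = -19, attained at (4, -3).

-19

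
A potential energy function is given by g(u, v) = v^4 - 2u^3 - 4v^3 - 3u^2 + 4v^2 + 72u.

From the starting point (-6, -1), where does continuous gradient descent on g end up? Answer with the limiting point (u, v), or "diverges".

(-4, 0)

g is separable, so gradient descent decouples: u follows -∂g/∂u, v follows -∂g/∂v.
∂g/∂u = -6(u - 3)(u + 4); at u=-6 this is -108, so u increases.
∂g/∂v = 4v(v - 2)(v - 1); at v=-1 this is -24, so v increases.
u converges to its nearest critical value -4 (a local min of the u-part); v converges to 0. The iterate converges to (-4, 0).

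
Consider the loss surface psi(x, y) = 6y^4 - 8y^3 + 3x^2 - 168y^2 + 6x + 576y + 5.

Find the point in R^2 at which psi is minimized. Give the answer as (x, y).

psi(x,y) separates as P(x) + Q(y) + 5, so its minimum is min P + min Q + 5.
P'(x) = 6x + 6 vanishes at x ∈ {-1}; Q'(y) = 24(y - 3)(y - 2)(y + 4) vanishes at y ∈ {-4, 2, 3}.
Local minima of P (where P''>0): P(-1)=-3. Local minima of Q: Q(-4)=-2944, Q(3)=486.
So the global minimum of psi is P(-1) + Q(-4) + 5 = -3 − 2944 + 5 = -2942, attained at (-1, -4).

(-1, -4)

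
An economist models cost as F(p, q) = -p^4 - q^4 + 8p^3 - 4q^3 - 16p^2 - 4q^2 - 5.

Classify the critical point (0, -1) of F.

saddle point

The mixed partial ∂²F/∂p∂q is 0, so the Hessian at any point is diag(F_pp, F_qq) = diag(4(-3p^2 + 12p - 8), -4(3q^2 + 6q + 2)).
At (0, -1): H = diag(-32, 4).
The eigenvalues have opposite signs, so H is indefinite: a saddle point.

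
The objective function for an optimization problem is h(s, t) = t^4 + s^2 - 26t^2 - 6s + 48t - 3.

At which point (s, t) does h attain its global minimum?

(3, -4)

h(s,t) separates as P(s) + Q(t) − 3, so its minimum is min P + min Q − 3.
P'(s) = 2s - 6 vanishes at s ∈ {3}; Q'(t) = 4(t - 3)(t - 1)(t + 4) vanishes at t ∈ {-4, 1, 3}.
Local minima of P (where P''>0): P(3)=-9. Local minima of Q: Q(-4)=-352, Q(3)=-9.
So the global minimum of h is P(3) + Q(-4) − 3 = -9 − 352 − 3 = -364, attained at (3, -4).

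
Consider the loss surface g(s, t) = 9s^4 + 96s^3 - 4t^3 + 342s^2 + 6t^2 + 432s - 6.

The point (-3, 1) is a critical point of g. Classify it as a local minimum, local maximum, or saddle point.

local maximum

The mixed partial ∂²g/∂s∂t is 0, so the Hessian at any point is diag(g_ss, g_tt) = diag(36(3s^2 + 16s + 19), 12(-2t + 1)).
At (-3, 1): H = diag(-72, -12).
Both eigenvalues are negative, so H is negative definite: a local maximum.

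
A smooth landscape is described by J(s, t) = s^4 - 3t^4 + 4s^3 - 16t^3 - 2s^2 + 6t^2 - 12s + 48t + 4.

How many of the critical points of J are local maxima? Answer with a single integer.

2

J separates as a function of s plus a function of t, so ∇J=0 decouples.
∂J/∂s = 4(s - 1)(s + 1)(s + 3) = 0 at s ∈ {-3, -1, 1}; ∂J/∂t = -12(t - 1)(t + 1)(t + 4) = 0 at t ∈ {-4, -1, 1}.
The Hessian is diagonal: diag(J_ss, J_tt). Second derivatives: J_ss(-3)=32, J_ss(-1)=-16, J_ss(1)=32; J_tt(-4)=-180, J_tt(-1)=72, J_tt(1)=-120.
Local maxima occur where both diagonal entries negative: (-1, -4), (-1, 1). Count: 2.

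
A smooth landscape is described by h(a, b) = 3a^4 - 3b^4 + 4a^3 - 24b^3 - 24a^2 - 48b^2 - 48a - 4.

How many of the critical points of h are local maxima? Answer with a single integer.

h separates as a function of a plus a function of b, so ∇h=0 decouples.
∂h/∂a = 12(a - 2)(a + 1)(a + 2) = 0 at a ∈ {-2, -1, 2}; ∂h/∂b = -12b(b + 2)(b + 4) = 0 at b ∈ {-4, -2, 0}.
The Hessian is diagonal: diag(h_aa, h_bb). Second derivatives: h_aa(-2)=48, h_aa(-1)=-36, h_aa(2)=144; h_bb(-4)=-96, h_bb(-2)=48, h_bb(0)=-96.
Local maxima occur where both diagonal entries negative: (-1, -4), (-1, 0). Count: 2.

2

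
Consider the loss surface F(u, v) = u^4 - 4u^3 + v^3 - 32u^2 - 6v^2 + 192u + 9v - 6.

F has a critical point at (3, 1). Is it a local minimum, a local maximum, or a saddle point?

The mixed partial ∂²F/∂u∂v is 0, so the Hessian at any point is diag(F_uu, F_vv) = diag(4(3u^2 - 6u - 16), 6(v - 2)).
At (3, 1): H = diag(-28, -6).
Both eigenvalues are negative, so H is negative definite: a local maximum.

local maximum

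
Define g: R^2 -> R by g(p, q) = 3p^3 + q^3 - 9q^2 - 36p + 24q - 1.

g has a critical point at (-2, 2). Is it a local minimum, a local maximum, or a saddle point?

The mixed partial ∂²g/∂p∂q is 0, so the Hessian at any point is diag(g_pp, g_qq) = diag(18p, 6(q - 3)).
At (-2, 2): H = diag(-36, -6).
Both eigenvalues are negative, so H is negative definite: a local maximum.

local maximum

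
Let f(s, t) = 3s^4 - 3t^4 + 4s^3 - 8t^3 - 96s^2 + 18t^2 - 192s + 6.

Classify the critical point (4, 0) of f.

The mixed partial ∂²f/∂s∂t is 0, so the Hessian at any point is diag(f_ss, f_tt) = diag(12(3s^2 + 2s - 16), 12(-3t^2 - 4t + 3)).
At (4, 0): H = diag(480, 36).
Both eigenvalues are positive, so H is positive definite: a local minimum.

local minimum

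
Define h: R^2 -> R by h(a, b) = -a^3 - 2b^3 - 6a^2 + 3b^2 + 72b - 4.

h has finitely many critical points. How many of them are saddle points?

h separates as a function of a plus a function of b, so ∇h=0 decouples.
∂h/∂a = -3a(a + 4) = 0 at a ∈ {-4, 0}; ∂h/∂b = -6(b - 4)(b + 3) = 0 at b ∈ {-3, 4}.
The Hessian is diagonal: diag(h_aa, h_bb). Second derivatives: h_aa(-4)=12, h_aa(0)=-12; h_bb(-3)=42, h_bb(4)=-42.
Saddle points occur where the two diagonal entries have opposite signs: (-4, 4), (0, -3). Count: 2.

2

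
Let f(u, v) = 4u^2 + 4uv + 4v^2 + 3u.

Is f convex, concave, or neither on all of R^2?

f is quadratic, so its Hessian is the constant matrix H = [[8, 4], [4, 8]].
det(H) = 48, tr(H) = 16.
det(H) > 0 and tr(H) > 0, so H is positive definite everywhere: convex.

convex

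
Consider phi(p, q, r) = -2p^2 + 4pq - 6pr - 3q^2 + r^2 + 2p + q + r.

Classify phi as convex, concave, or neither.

phi is quadratic, so its Hessian is the constant matrix H = [[-4, 4, -6], [4, -6, 0], [-6, 0, 2]].
Leading principal minors: -4, 8, 232.
Neither pattern holds ⇒ H is indefinite ⇒ neither convex nor concave.

neither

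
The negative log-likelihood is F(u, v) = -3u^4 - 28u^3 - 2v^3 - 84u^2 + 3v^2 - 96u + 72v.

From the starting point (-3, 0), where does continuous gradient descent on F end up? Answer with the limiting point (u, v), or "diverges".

(-2, -3)

F is separable, so gradient descent decouples: u follows -∂F/∂u, v follows -∂F/∂v.
∂F/∂u = -12(u + 1)(u + 2)(u + 4); at u=-3 this is -24, so u increases.
∂F/∂v = -6(v - 4)(v + 3); at v=0 this is 72, so v decreases.
u converges to its nearest critical value -2 (a local min of the u-part); v converges to -3. The iterate converges to (-2, -3).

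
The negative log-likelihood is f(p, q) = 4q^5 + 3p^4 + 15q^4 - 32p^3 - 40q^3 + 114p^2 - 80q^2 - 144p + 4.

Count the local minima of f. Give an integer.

f separates as a function of p plus a function of q, so ∇f=0 decouples.
∂f/∂p = 12(p - 4)(p - 3)(p - 1) = 0 at p ∈ {1, 3, 4}; ∂f/∂q = 20q(q - 2)(q + 1)(q + 4) = 0 at q ∈ {-4, -1, 0, 2}.
The Hessian is diagonal: diag(f_pp, f_qq). Second derivatives: f_pp(1)=72, f_pp(3)=-24, f_pp(4)=36; f_qq(-4)=-1440, f_qq(-1)=180, f_qq(0)=-160, f_qq(2)=720.
Local minima occur where both diagonal entries positive: (1, -1), (1, 2), (4, -1), (4, 2). Count: 4.

4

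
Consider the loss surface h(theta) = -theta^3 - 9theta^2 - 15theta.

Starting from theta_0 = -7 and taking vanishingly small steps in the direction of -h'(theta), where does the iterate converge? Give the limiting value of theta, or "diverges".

-5

h'(theta) = -3(theta + 1)(theta + 5), so h'(-7) = -36.
Gradient descent moves in the -h' direction, i.e. theta is increasing.
The nearest critical point in that direction is theta = -5, where h'' = 12 > 0 (a local minimum). The iterate converges there.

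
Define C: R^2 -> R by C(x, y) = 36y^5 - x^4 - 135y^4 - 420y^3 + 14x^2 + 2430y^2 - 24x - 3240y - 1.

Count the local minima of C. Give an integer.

C separates as a function of x plus a function of y, so ∇C=0 decouples.
∂C/∂x = -4(x - 2)(x - 1)(x + 3) = 0 at x ∈ {-3, 1, 2}; ∂C/∂y = 180(y - 3)(y - 2)(y - 1)(y + 3) = 0 at y ∈ {-3, 1, 2, 3}.
The Hessian is diagonal: diag(C_xx, C_yy). Second derivatives: C_xx(-3)=-80, C_xx(1)=16, C_xx(2)=-20; C_yy(-3)=-21600, C_yy(1)=1440, C_yy(2)=-900, C_yy(3)=2160.
Local minima occur where both diagonal entries positive: (1, 1), (1, 3). Count: 2.

2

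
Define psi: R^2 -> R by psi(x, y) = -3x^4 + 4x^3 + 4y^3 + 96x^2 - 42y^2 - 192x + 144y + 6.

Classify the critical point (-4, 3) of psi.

local maximum

The mixed partial ∂²psi/∂x∂y is 0, so the Hessian at any point is diag(psi_xx, psi_yy) = diag(12(-3x^2 + 2x + 16), 12(2y - 7)).
At (-4, 3): H = diag(-480, -12).
Both eigenvalues are negative, so H is negative definite: a local maximum.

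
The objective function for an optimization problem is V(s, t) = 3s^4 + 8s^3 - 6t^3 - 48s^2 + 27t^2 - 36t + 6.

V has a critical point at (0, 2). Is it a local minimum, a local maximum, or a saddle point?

The mixed partial ∂²V/∂s∂t is 0, so the Hessian at any point is diag(V_ss, V_tt) = diag(12(3s^2 + 4s - 8), 18(-2t + 3)).
At (0, 2): H = diag(-96, -18).
Both eigenvalues are negative, so H is negative definite: a local maximum.

local maximum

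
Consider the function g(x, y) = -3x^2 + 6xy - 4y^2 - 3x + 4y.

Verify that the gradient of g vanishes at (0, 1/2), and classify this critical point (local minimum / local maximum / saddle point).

local maximum

∇g = (-6x + 6y - 3, 6x - 8y + 4); substituting (0, 1/2) gives ∇g = (0, 0), so (0, 1/2) is indeed a critical point.
The Hessian of g is constant: H = [[-6, 6], [6, -8]].
det(H) = (-6)·(-8) − 6² = 12.
det(H) > 0 and tr(H) = -14 < 0, so H is negative definite and the point is a local maximum.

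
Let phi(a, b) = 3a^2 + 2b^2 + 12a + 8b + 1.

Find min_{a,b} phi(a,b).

-19

phi(a,b) separates as P(a) + Q(b) + 1, so its minimum is min P + min Q + 1.
P'(a) = 6a + 12 vanishes at a ∈ {-2}; Q'(b) = 4b + 8 vanishes at b ∈ {-2}.
Local minima of P (where P''>0): P(-2)=-12. Local minima of Q: Q(-2)=-8.
So the global minimum of phi is P(-2) + Q(-2) + 1 = -12 − 8 + 1 = -19, attained at (-2, -2).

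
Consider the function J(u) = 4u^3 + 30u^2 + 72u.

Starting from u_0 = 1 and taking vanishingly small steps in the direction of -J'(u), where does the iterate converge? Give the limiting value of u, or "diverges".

J'(u) = 12(u + 2)(u + 3), so J'(1) = 144.
Gradient descent moves in the -J' direction, i.e. u is decreasing.
The nearest critical point in that direction is u = -2, where J'' = 12 > 0 (a local minimum). The iterate converges there.

-2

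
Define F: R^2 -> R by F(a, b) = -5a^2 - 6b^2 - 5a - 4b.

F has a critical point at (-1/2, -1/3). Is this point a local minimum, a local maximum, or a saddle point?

The Hessian of F is constant: H = [[-10, 0], [0, -12]].
det(H) = (-10)·(-12) − 0² = 120.
det(H) > 0 and tr(H) = -22 < 0, so H is negative definite and the point is a local maximum.

local maximum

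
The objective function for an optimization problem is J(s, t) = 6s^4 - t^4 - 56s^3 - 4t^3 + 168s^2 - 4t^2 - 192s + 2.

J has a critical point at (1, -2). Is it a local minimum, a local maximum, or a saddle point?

saddle point

The mixed partial ∂²J/∂s∂t is 0, so the Hessian at any point is diag(J_ss, J_tt) = diag(24(3s^2 - 14s + 14), -4(3t^2 + 6t + 2)).
At (1, -2): H = diag(72, -8).
The eigenvalues have opposite signs, so H is indefinite: a saddle point.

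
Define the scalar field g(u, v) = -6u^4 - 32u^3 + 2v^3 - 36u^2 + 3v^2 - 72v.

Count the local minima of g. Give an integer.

1

g separates as a function of u plus a function of v, so ∇g=0 decouples.
∂g/∂u = -24u(u + 1)(u + 3) = 0 at u ∈ {-3, -1, 0}; ∂g/∂v = 6(v - 3)(v + 4) = 0 at v ∈ {-4, 3}.
The Hessian is diagonal: diag(g_uu, g_vv). Second derivatives: g_uu(-3)=-144, g_uu(-1)=48, g_uu(0)=-72; g_vv(-4)=-42, g_vv(3)=42.
Local minima occur where both diagonal entries positive: (-1, 3). Count: 1.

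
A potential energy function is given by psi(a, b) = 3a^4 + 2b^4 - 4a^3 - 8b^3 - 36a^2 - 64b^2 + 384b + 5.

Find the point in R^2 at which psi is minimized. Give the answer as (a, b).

psi(a,b) separates as P(a) + Q(b) + 5, so its minimum is min P + min Q + 5.
P'(a) = 12a(a - 3)(a + 2) vanishes at a ∈ {-2, 0, 3}; Q'(b) = 8(b - 4)(b - 3)(b + 4) vanishes at b ∈ {-4, 3, 4}.
Local minima of P (where P''>0): P(-2)=-64, P(3)=-189. Local minima of Q: Q(-4)=-1536, Q(4)=512.
So the global minimum of psi is P(3) + Q(-4) + 5 = -189 − 1536 + 5 = -1720, attained at (3, -4).

(3, -4)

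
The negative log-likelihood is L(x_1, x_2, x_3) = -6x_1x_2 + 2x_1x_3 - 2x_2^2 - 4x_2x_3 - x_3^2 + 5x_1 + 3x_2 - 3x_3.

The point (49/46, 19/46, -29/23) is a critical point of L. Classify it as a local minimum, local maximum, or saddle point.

The Hessian is constant: H = [[0, -6, 2], [-6, -4, -4], [2, -4, -2]].
Leading principal minors: Δ₁ = 0, Δ₂ = -36, Δ₃ = 184.
The minors fit neither the all-positive nor the alternating-sign pattern, so H is indefinite: a saddle point.

saddle point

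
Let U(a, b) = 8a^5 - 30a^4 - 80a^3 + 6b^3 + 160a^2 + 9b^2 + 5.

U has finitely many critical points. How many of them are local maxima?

U separates as a function of a plus a function of b, so ∇U=0 decouples.
∂U/∂a = 40a(a - 4)(a - 1)(a + 2) = 0 at a ∈ {-2, 0, 1, 4}; ∂U/∂b = 18b(b + 1) = 0 at b ∈ {-1, 0}.
The Hessian is diagonal: diag(U_aa, U_bb). Second derivatives: U_aa(-2)=-1440, U_aa(0)=320, U_aa(1)=-360, U_aa(4)=2880; U_bb(-1)=-18, U_bb(0)=18.
Local maxima occur where both diagonal entries negative: (-2, -1), (1, -1). Count: 2.

2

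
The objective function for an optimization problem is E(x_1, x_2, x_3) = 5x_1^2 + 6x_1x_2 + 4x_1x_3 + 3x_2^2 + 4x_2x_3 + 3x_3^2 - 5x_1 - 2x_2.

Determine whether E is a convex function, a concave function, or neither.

E is quadratic, so its Hessian is the constant matrix H = [[10, 6, 4], [6, 6, 4], [4, 4, 6]].
Leading principal minors: 10, 24, 80.
All positive ⇒ H ≻ 0 ⇒ convex.

convex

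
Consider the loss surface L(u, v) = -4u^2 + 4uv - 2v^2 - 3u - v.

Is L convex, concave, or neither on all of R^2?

L is quadratic, so its Hessian is the constant matrix H = [[-8, 4], [4, -4]].
det(H) = 16, tr(H) = -12.
det(H) > 0 and tr(H) < 0, so H is negative definite everywhere: concave.

concave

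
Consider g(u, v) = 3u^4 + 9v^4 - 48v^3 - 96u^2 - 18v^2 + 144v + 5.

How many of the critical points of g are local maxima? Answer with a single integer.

1

g separates as a function of u plus a function of v, so ∇g=0 decouples.
∂g/∂u = 12u(u - 4)(u + 4) = 0 at u ∈ {-4, 0, 4}; ∂g/∂v = 36(v - 4)(v - 1)(v + 1) = 0 at v ∈ {-1, 1, 4}.
The Hessian is diagonal: diag(g_uu, g_vv). Second derivatives: g_uu(-4)=384, g_uu(0)=-192, g_uu(4)=384; g_vv(-1)=360, g_vv(1)=-216, g_vv(4)=540.
Local maxima occur where both diagonal entries negative: (0, 1). Count: 1.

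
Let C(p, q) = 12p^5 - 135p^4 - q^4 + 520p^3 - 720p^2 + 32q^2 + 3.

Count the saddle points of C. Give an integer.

C separates as a function of p plus a function of q, so ∇C=0 decouples.
∂C/∂p = 60p(p - 4)(p - 3)(p - 2) = 0 at p ∈ {0, 2, 3, 4}; ∂C/∂q = -4q(q - 4)(q + 4) = 0 at q ∈ {-4, 0, 4}.
The Hessian is diagonal: diag(C_pp, C_qq). Second derivatives: C_pp(0)=-1440, C_pp(2)=240, C_pp(3)=-180, C_pp(4)=480; C_qq(-4)=-128, C_qq(0)=64, C_qq(4)=-128.
Saddle points occur where the two diagonal entries have opposite signs: (0, 0), (2, -4), (2, 4), (3, 0), (4, -4), (4, 4). Count: 6.

6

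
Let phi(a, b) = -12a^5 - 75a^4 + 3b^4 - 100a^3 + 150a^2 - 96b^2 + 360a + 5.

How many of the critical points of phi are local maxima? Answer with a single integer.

2

phi separates as a function of a plus a function of b, so ∇phi=0 decouples.
∂phi/∂a = -60(a - 1)(a + 1)(a + 2)(a + 3) = 0 at a ∈ {-3, -2, -1, 1}; ∂phi/∂b = 12b(b - 4)(b + 4) = 0 at b ∈ {-4, 0, 4}.
The Hessian is diagonal: diag(phi_aa, phi_bb). Second derivatives: phi_aa(-3)=480, phi_aa(-2)=-180, phi_aa(-1)=240, phi_aa(1)=-1440; phi_bb(-4)=384, phi_bb(0)=-192, phi_bb(4)=384.
Local maxima occur where both diagonal entries negative: (-2, 0), (1, 0). Count: 2.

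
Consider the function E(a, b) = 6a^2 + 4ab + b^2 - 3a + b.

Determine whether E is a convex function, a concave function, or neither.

convex

E is quadratic, so its Hessian is the constant matrix H = [[12, 4], [4, 2]].
det(H) = 8, tr(H) = 14.
det(H) > 0 and tr(H) > 0, so H is positive definite everywhere: convex.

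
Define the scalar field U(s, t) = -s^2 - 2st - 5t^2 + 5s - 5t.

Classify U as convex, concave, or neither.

concave

U is quadratic, so its Hessian is the constant matrix H = [[-2, -2], [-2, -10]].
det(H) = 16, tr(H) = -12.
det(H) > 0 and tr(H) < 0, so H is negative definite everywhere: concave.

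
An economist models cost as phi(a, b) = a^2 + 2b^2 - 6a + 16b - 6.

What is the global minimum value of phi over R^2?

-47

phi(a,b) separates as P(a) + Q(b) − 6, so its minimum is min P + min Q − 6.
P'(a) = 2a - 6 vanishes at a ∈ {3}; Q'(b) = 4b + 16 vanishes at b ∈ {-4}.
Local minima of P (where P''>0): P(3)=-9. Local minima of Q: Q(-4)=-32.
So the global minimum of phi is P(3) + Q(-4) − 6 = -9 − 32 − 6 = -47, attained at (3, -4).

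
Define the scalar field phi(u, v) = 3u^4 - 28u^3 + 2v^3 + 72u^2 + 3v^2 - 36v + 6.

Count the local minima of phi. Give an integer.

phi separates as a function of u plus a function of v, so ∇phi=0 decouples.
∂phi/∂u = 12u(u - 4)(u - 3) = 0 at u ∈ {0, 3, 4}; ∂phi/∂v = 6(v - 2)(v + 3) = 0 at v ∈ {-3, 2}.
The Hessian is diagonal: diag(phi_uu, phi_vv). Second derivatives: phi_uu(0)=144, phi_uu(3)=-36, phi_uu(4)=48; phi_vv(-3)=-30, phi_vv(2)=30.
Local minima occur where both diagonal entries positive: (0, 2), (4, 2). Count: 2.

2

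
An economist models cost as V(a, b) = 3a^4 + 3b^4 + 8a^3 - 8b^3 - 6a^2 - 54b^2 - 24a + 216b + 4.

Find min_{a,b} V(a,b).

V(a,b) separates as P(a) + Q(b) + 4, so its minimum is min P + min Q + 4.
P'(a) = 12(a - 1)(a + 1)(a + 2) vanishes at a ∈ {-2, -1, 1}; Q'(b) = 12(b - 3)(b - 2)(b + 3) vanishes at b ∈ {-3, 2, 3}.
Local minima of P (where P''>0): P(-2)=8, P(1)=-19. Local minima of Q: Q(-3)=-675, Q(3)=189.
So the global minimum of V is P(1) + Q(-3) + 4 = -19 − 675 + 4 = -690, attained at (1, -3).

-690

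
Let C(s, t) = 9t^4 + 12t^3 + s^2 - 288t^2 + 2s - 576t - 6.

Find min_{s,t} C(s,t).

C(s,t) separates as P(s) + Q(t) − 6, so its minimum is min P + min Q − 6.
P'(s) = 2s + 2 vanishes at s ∈ {-1}; Q'(t) = 36(t - 4)(t + 1)(t + 4) vanishes at t ∈ {-4, -1, 4}.
Local minima of P (where P''>0): P(-1)=-1. Local minima of Q: Q(-4)=-768, Q(4)=-3840.
So the global minimum of C is P(-1) + Q(4) − 6 = -1 − 3840 − 6 = -3847, attained at (-1, 4).

-3847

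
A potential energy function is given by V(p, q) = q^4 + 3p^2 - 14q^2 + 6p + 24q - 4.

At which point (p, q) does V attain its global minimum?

V(p,q) separates as A(p) + B(q) − 4, so its minimum is min A + min B − 4.
A'(p) = 6p + 6 vanishes at p ∈ {-1}; B'(q) = 4(q - 2)(q - 1)(q + 3) vanishes at q ∈ {-3, 1, 2}.
Local minima of A (where A''>0): A(-1)=-3. Local minima of B: B(-3)=-117, B(2)=8.
So the global minimum of V is A(-1) + B(-3) − 4 = -3 − 117 − 4 = -124, attained at (-1, -3).

(-1, -3)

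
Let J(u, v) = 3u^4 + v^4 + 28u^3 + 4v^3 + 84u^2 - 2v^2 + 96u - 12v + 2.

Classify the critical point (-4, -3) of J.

The mixed partial ∂²J/∂u∂v is 0, so the Hessian at any point is diag(J_uu, J_vv) = diag(12(3u^2 + 14u + 14), 4(3v^2 + 6v - 1)).
At (-4, -3): H = diag(72, 32).
Both eigenvalues are positive, so H is positive definite: a local minimum.

local minimum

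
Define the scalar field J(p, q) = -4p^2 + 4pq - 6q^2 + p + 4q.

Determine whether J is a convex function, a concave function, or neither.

concave

J is quadratic, so its Hessian is the constant matrix H = [[-8, 4], [4, -12]].
det(H) = 80, tr(H) = -20.
det(H) > 0 and tr(H) < 0, so H is negative definite everywhere: concave.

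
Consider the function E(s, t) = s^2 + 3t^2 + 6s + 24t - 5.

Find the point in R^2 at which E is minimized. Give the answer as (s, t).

E(s,t) separates as P(s) + Q(t) − 5, so its minimum is min P + min Q − 5.
P'(s) = 2s + 6 vanishes at s ∈ {-3}; Q'(t) = 6(t + 4) vanishes at t ∈ {-4}.
Local minima of P (where P''>0): P(-3)=-9. Local minima of Q: Q(-4)=-48.
So the global minimum of E is P(-3) + Q(-4) − 5 = -9 − 48 − 5 = -62, attained at (-3, -4).

(-3, -4)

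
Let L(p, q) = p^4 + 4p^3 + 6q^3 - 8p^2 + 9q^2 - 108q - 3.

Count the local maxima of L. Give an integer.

1

L separates as a function of p plus a function of q, so ∇L=0 decouples.
∂L/∂p = 4p(p - 1)(p + 4) = 0 at p ∈ {-4, 0, 1}; ∂L/∂q = 18(q - 2)(q + 3) = 0 at q ∈ {-3, 2}.
The Hessian is diagonal: diag(L_pp, L_qq). Second derivatives: L_pp(-4)=80, L_pp(0)=-16, L_pp(1)=20; L_qq(-3)=-90, L_qq(2)=90.
Local maxima occur where both diagonal entries negative: (0, -3). Count: 1.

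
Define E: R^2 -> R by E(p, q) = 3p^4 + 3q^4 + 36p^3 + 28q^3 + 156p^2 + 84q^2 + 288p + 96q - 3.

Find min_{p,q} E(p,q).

E(p,q) separates as A(p) + B(q) − 3, so its minimum is min A + min B − 3.
A'(p) = 12(p + 2)(p + 3)(p + 4) vanishes at p ∈ {-4, -3, -2}; B'(q) = 12(q + 1)(q + 2)(q + 4) vanishes at q ∈ {-4, -2, -1}.
Local minima of A (where A''>0): A(-4)=-192, A(-2)=-192. Local minima of B: B(-4)=-64, B(-1)=-37.
So the global minimum of E is A(-4) + B(-4) − 3 = -192 − 64 − 3 = -259, attained at (-4, -4).

-259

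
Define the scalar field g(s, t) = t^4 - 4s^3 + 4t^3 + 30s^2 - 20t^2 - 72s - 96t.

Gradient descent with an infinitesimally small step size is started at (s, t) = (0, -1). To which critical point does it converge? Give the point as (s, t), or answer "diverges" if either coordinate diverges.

g is separable, so gradient descent decouples: s follows -∂g/∂s, t follows -∂g/∂t.
∂g/∂s = -12(s - 3)(s - 2); at s=0 this is -72, so s increases.
∂g/∂t = 4(t - 3)(t + 2)(t + 4); at t=-1 this is -48, so t increases.
s converges to its nearest critical value 2 (a local min of the s-part); t converges to 3. The iterate converges to (2, 3).

(2, 3)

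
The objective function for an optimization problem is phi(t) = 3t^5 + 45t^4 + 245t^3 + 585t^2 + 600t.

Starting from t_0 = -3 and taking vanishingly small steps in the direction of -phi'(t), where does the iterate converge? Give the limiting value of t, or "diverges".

phi'(t) = 15(t + 1)(t + 2)(t + 4)(t + 5), so phi'(-3) = 60.
Gradient descent moves in the -phi' direction, i.e. t is decreasing.
The nearest critical point in that direction is t = -4, where phi'' = 90 > 0 (a local minimum). The iterate converges there.

-4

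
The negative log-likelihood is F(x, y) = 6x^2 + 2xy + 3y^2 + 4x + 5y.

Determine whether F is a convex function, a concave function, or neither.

F is quadratic, so its Hessian is the constant matrix H = [[12, 2], [2, 6]].
det(H) = 68, tr(H) = 18.
det(H) > 0 and tr(H) > 0, so H is positive definite everywhere: convex.

convex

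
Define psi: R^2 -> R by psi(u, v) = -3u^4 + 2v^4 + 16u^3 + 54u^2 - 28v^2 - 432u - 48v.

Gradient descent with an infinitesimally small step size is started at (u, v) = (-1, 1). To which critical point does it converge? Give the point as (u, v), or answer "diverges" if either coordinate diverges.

psi is separable, so gradient descent decouples: u follows -∂psi/∂u, v follows -∂psi/∂v.
∂psi/∂u = -12(u - 4)(u - 3)(u + 3); at u=-1 this is -480, so u increases.
∂psi/∂v = 8(v - 3)(v + 1)(v + 2); at v=1 this is -96, so v increases.
u converges to its nearest critical value 3 (a local min of the u-part); v converges to 3. The iterate converges to (3, 3).

(3, 3)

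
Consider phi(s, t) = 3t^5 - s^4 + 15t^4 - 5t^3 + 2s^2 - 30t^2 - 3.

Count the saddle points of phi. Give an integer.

phi separates as a function of s plus a function of t, so ∇phi=0 decouples.
∂phi/∂s = -4s(s - 1)(s + 1) = 0 at s ∈ {-1, 0, 1}; ∂phi/∂t = 15t(t - 1)(t + 1)(t + 4) = 0 at t ∈ {-4, -1, 0, 1}.
The Hessian is diagonal: diag(phi_ss, phi_tt). Second derivatives: phi_ss(-1)=-8, phi_ss(0)=4, phi_ss(1)=-8; phi_tt(-4)=-900, phi_tt(-1)=90, phi_tt(0)=-60, phi_tt(1)=150.
Saddle points occur where the two diagonal entries have opposite signs: (-1, -1), (-1, 1), (0, -4), (0, 0), (1, -1), (1, 1). Count: 6.

6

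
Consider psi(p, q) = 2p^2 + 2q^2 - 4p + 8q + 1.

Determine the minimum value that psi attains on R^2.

-9

psi(p,q) separates as A(p) + B(q) + 1, so its minimum is min A + min B + 1.
A'(p) = 4p - 4 vanishes at p ∈ {1}; B'(q) = 4q + 8 vanishes at q ∈ {-2}.
Local minima of A (where A''>0): A(1)=-2. Local minima of B: B(-2)=-8.
So the global minimum of psi is A(1) + B(-2) + 1 = -2 − 8 + 1 = -9, attained at (1, -2).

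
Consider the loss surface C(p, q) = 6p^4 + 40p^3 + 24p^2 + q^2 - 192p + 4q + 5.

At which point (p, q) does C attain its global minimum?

C(p,q) separates as A(p) + B(q) + 5, so its minimum is min A + min B + 5.
A'(p) = 24(p - 1)(p + 2)(p + 4) vanishes at p ∈ {-4, -2, 1}; B'(q) = 2q + 4 vanishes at q ∈ {-2}.
Local minima of A (where A''>0): A(-4)=128, A(1)=-122. Local minima of B: B(-2)=-4.
So the global minimum of C is A(1) + B(-2) + 5 = -122 − 4 + 5 = -121, attained at (1, -2).

(1, -2)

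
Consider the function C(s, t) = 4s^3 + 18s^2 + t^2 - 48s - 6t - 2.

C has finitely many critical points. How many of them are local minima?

1

C separates as a function of s plus a function of t, so ∇C=0 decouples.
∂C/∂s = 12(s - 1)(s + 4) = 0 at s ∈ {-4, 1}; ∂C/∂t = 2(t - 3) = 0 at t ∈ {3}.
The Hessian is diagonal: diag(C_ss, C_tt). Second derivatives: C_ss(-4)=-60, C_ss(1)=60; C_tt(3)=2.
Local minima occur where both diagonal entries positive: (1, 3). Count: 1.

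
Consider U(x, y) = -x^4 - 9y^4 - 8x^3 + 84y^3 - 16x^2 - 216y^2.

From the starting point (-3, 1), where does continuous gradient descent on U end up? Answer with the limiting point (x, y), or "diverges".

U is separable, so gradient descent decouples: x follows -∂U/∂x, y follows -∂U/∂y.
∂U/∂x = -4x(x + 2)(x + 4); at x=-3 this is -12, so x increases.
∂U/∂y = -36y(y - 4)(y - 3); at y=1 this is -216, so y increases.
x converges to its nearest critical value -2 (a local min of the x-part); y converges to 3. The iterate converges to (-2, 3).

(-2, 3)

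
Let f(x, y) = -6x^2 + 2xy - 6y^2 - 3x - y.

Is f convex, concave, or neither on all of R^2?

concave

f is quadratic, so its Hessian is the constant matrix H = [[-12, 2], [2, -12]].
det(H) = 140, tr(H) = -24.
det(H) > 0 and tr(H) < 0, so H is negative definite everywhere: concave.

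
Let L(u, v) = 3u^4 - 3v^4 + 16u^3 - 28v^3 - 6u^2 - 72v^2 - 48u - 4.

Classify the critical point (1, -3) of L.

The mixed partial ∂²L/∂u∂v is 0, so the Hessian at any point is diag(L_uu, L_vv) = diag(12(3u^2 + 8u - 1), -12(3v^2 + 14v + 12)).
At (1, -3): H = diag(120, 36).
Both eigenvalues are positive, so H is positive definite: a local minimum.

local minimum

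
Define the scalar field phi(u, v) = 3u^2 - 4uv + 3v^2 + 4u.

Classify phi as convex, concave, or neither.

convex

phi is quadratic, so its Hessian is the constant matrix H = [[6, -4], [-4, 6]].
det(H) = 20, tr(H) = 12.
det(H) > 0 and tr(H) > 0, so H is positive definite everywhere: convex.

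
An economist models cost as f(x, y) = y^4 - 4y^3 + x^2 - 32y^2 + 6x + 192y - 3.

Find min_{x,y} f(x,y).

-780

f(x,y) separates as P(x) + Q(y) − 3, so its minimum is min P + min Q − 3.
P'(x) = 2x + 6 vanishes at x ∈ {-3}; Q'(y) = 4(y - 4)(y - 3)(y + 4) vanishes at y ∈ {-4, 3, 4}.
Local minima of P (where P''>0): P(-3)=-9. Local minima of Q: Q(-4)=-768, Q(4)=256.
So the global minimum of f is P(-3) + Q(-4) − 3 = -9 − 768 − 3 = -780, attained at (-3, -4).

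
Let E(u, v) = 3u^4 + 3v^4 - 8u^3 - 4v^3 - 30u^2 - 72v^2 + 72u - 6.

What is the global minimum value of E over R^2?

E(u,v) separates as P(u) + Q(v) − 6, so its minimum is min P + min Q − 6.
P'(u) = 12(u - 3)(u - 1)(u + 2) vanishes at u ∈ {-2, 1, 3}; Q'(v) = 12v(v - 4)(v + 3) vanishes at v ∈ {-3, 0, 4}.
Local minima of P (where P''>0): P(-2)=-152, P(3)=-27. Local minima of Q: Q(-3)=-297, Q(4)=-640.
So the global minimum of E is P(-2) + Q(4) − 6 = -152 − 640 − 6 = -798, attained at (-2, 4).

-798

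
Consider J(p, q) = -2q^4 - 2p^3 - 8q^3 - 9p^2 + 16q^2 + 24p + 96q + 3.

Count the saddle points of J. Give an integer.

3

J separates as a function of p plus a function of q, so ∇J=0 decouples.
∂J/∂p = -6(p - 1)(p + 4) = 0 at p ∈ {-4, 1}; ∂J/∂q = -8(q - 2)(q + 2)(q + 3) = 0 at q ∈ {-3, -2, 2}.
The Hessian is diagonal: diag(J_pp, J_qq). Second derivatives: J_pp(-4)=30, J_pp(1)=-30; J_qq(-3)=-40, J_qq(-2)=32, J_qq(2)=-160.
Saddle points occur where the two diagonal entries have opposite signs: (-4, -3), (-4, 2), (1, -2). Count: 3.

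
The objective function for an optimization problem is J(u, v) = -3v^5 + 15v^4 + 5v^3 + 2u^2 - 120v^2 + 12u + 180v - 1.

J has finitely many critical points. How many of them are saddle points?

J separates as a function of u plus a function of v, so ∇J=0 decouples.
∂J/∂u = 4(u + 3) = 0 at u ∈ {-3}; ∂J/∂v = -15(v - 3)(v - 2)(v - 1)(v + 2) = 0 at v ∈ {-2, 1, 2, 3}.
The Hessian is diagonal: diag(J_uu, J_vv). Second derivatives: J_uu(-3)=4; J_vv(-2)=900, J_vv(1)=-90, J_vv(2)=60, J_vv(3)=-150.
Saddle points occur where the two diagonal entries have opposite signs: (-3, 1), (-3, 3). Count: 2.

2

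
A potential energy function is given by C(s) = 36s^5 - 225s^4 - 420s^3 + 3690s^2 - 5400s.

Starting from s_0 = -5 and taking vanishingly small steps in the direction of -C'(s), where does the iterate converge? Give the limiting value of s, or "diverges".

diverges

C'(s) = 180(s - 5)(s - 2)(s - 1)(s + 3), so C'(-5) = 151200.
Gradient descent moves in the -C' direction, i.e. s is decreasing.
There is no critical point below s=-5, and C' keeps the same sign, so the iterate runs off to −∞.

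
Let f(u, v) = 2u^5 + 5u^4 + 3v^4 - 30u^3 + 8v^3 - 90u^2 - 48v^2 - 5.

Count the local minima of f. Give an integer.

f separates as a function of u plus a function of v, so ∇f=0 decouples.
∂f/∂u = 10u(u - 3)(u + 2)(u + 3) = 0 at u ∈ {-3, -2, 0, 3}; ∂f/∂v = 12v(v - 2)(v + 4) = 0 at v ∈ {-4, 0, 2}.
The Hessian is diagonal: diag(f_uu, f_vv). Second derivatives: f_uu(-3)=-180, f_uu(-2)=100, f_uu(0)=-180, f_uu(3)=900; f_vv(-4)=288, f_vv(0)=-96, f_vv(2)=144.
Local minima occur where both diagonal entries positive: (-2, -4), (-2, 2), (3, -4), (3, 2). Count: 4.

4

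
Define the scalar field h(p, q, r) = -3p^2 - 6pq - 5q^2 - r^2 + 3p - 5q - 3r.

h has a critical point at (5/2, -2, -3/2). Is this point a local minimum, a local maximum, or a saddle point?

local maximum

The Hessian is constant: H = [[-6, -6, 0], [-6, -10, 0], [0, 0, -2]].
Leading principal minors: Δ₁ = -6, Δ₂ = 24, Δ₃ = -48.
The minors alternate sign starting negative (−, +, −), so H is negative definite: a local maximum.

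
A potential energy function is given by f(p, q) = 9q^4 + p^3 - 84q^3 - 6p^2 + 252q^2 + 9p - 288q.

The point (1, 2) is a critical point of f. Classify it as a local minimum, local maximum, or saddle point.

The mixed partial ∂²f/∂p∂q is 0, so the Hessian at any point is diag(f_pp, f_qq) = diag(6(p - 2), 36(3q^2 - 14q + 14)).
At (1, 2): H = diag(-6, -72).
Both eigenvalues are negative, so H is negative definite: a local maximum.

local maximum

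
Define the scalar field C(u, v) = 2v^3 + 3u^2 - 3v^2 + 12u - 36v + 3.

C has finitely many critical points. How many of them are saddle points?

C separates as a function of u plus a function of v, so ∇C=0 decouples.
∂C/∂u = 6(u + 2) = 0 at u ∈ {-2}; ∂C/∂v = 6(v - 3)(v + 2) = 0 at v ∈ {-2, 3}.
The Hessian is diagonal: diag(C_uu, C_vv). Second derivatives: C_uu(-2)=6; C_vv(-2)=-30, C_vv(3)=30.
Saddle points occur where the two diagonal entries have opposite signs: (-2, -2). Count: 1.

1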